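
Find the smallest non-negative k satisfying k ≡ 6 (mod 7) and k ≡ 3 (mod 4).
M = 7 × 4 = 28. M₁ = 4, y₁ ≡ 2 (mod 7). M₂ = 7, y₂ ≡ 3 (mod 4). k = 6×4×2 + 3×7×3 ≡ 27 (mod 28)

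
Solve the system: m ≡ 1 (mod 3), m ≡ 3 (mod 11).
M = 3 × 11 = 33. M₁ = 11, y₁ ≡ 2 (mod 3). M₂ = 3, y₂ ≡ 4 (mod 11). m = 1×11×2 + 3×3×4 ≡ 25 (mod 33)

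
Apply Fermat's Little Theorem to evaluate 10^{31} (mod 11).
10

By Fermat's Little Theorem, a^(p-1) ≡ 1 (mod p) for prime p and gcd(a, p) = 1
Here p = 11, so 10^10 ≡ 1 (mod 11)
We can reduce the exponent: 31 mod 10 = 1
So 10^31 ≡ 10^1 (mod 11)
Computing: 10^1 mod 11 = 10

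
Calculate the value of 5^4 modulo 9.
4 = 4 (binary 100). Repeated squaring mod 9: 5^1 ≡ 5; 5^2 ≡ 5² = 25 ≡ 7; 5^4 ≡ 7² = 49 ≡ 4. So 5^4 ≡ 4 (mod 9).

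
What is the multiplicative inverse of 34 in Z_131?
34^(-1) ≡ 27 (mod 131). Verification: 34 × 27 = 918 ≡ 1 (mod 131)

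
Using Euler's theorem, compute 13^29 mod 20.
By Euler: 13^{8} ≡ 1 (mod 20) since gcd(13, 20) = 1. 29 = 3×8 + 5. So 13^{29} ≡ 13^{5} ≡ 13 (mod 20)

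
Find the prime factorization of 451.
11 × 41

Divide by primes starting from smallest:
451 ÷ 11 = 41
41 ÷ 41 = 1

451 = 11 × 41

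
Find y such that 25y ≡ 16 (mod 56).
32

Since gcd(25, 56) = 1 divides 16, a solution exists.
Multiply both sides by the inverse of 25 mod 56:
  25^(-1) mod 56 = 9
  x ≡ 9 × 16 ≡ 144 ≡ 32 (mod 56)
Verification: 25 × 32 = 800 = 14 × 56 + 16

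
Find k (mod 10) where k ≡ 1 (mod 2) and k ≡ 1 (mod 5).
M = 2 × 5 = 10. M₁ = 5, y₁ ≡ 1 (mod 2). M₂ = 2, y₂ ≡ 3 (mod 5). k = 1×5×1 + 1×2×3 ≡ 1 (mod 10)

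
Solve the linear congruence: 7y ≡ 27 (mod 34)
33

Since gcd(7, 34) = 1 divides 27, a solution exists.
Multiply both sides by the inverse of 7 mod 34:
  7^(-1) mod 34 = 5
  x ≡ 5 × 27 ≡ 135 ≡ 33 (mod 34)
Verification: 7 × 33 = 231 = 6 × 34 + 27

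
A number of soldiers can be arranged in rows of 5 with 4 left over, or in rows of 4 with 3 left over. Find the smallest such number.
M = 5 × 4 = 20. M₁ = 4, y₁ ≡ 4 (mod 5). M₂ = 5, y₂ ≡ 1 (mod 4). n = 4×4×4 + 3×5×1 ≡ 19 (mod 20). The smallest positive such number is 19.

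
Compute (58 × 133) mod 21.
7

(58 × 133) = 7714
7714 mod 21 = 7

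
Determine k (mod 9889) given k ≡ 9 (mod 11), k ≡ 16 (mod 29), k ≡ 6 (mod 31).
2858

Using the Chinese Remainder Theorem:
M = product of moduli = 9889
For equation 1: M_1 = 899, 899 ≡ 8 (mod 11), inverse of 899 mod 11 is 7 (check: 8 × 7 = 56 ≡ 1 (mod 11))
For equation 2: M_2 = 341, 341 ≡ 22 (mod 29), inverse of 341 mod 29 is 4 (check: 22 × 4 = 88 ≡ 1 (mod 29))
For equation 3: M_3 = 319, 319 ≡ 9 (mod 31), inverse of 319 mod 31 is 7 (check: 9 × 7 = 63 ≡ 1 (mod 31))
Combine: k ≡ Σ r_i×M_i×(M_i⁻¹ mod m_i) = 9×899×7 + 16×341×4 + 6×319×7 = 56637 + 21824 + 13398 = 91859
91859 mod 9889 = 2858
k ≡ 2858 (mod 9889)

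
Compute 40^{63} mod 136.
88

Using successive squaring:
Binary expansion of 63: 111111
Powers of 40 mod 136 (each is the square of the previous):
  40^1 ≡ 40 (mod 136)
  40^2 ≡ 40² = 1600 ≡ 104 (mod 136)
  40^4 ≡ 104² = 10816 ≡ 72 (mod 136)
  40^8 ≡ 72² = 5184 ≡ 16 (mod 136)
  40^16 ≡ 16² = 256 ≡ 120 (mod 136)
  40^32 ≡ 120² = 14400 ≡ 120 (mod 136)
63 = 32 + 16 + 8 + 4 + 2 + 1, so 40^63 = 40^32 × 40^16 × 40^8 × 40^4 × 40^2 × 40^1 ≡ 120 × 120 × 16 × 72 × 104 × 40 (mod 136)
Multiplying step by step:
  120 × 120 = 14400 ≡ 120 (mod 136)
  120 × 16 = 1920 ≡ 16 (mod 136)
  16 × 72 = 1152 ≡ 64 (mod 136)
  64 × 104 = 6656 ≡ 128 (mod 136)
  128 × 40 = 5120 ≡ 88 (mod 136)
Result: 40^63 ≡ 88 (mod 136)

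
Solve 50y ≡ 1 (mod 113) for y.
52

Using Extended Euclidean Algorithm:
gcd(50, 113) = 1
Bezout coefficients: 50 × 52 + 113 × -23 = 1
So 50 × 52 ≡ 1 (mod 113)
The inverse is 52 mod 113 = 52
Verification: 50 × 52 = 2600 = 23 × 113 + 1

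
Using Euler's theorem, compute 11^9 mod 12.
By Euler: 11^{4} ≡ 1 (mod 12) since gcd(11, 12) = 1. 9 = 2×4 + 1. So 11^{9} ≡ 11^{1} ≡ 11 (mod 12)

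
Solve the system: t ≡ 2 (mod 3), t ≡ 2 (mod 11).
M = 3 × 11 = 33. M₁ = 11, y₁ ≡ 2 (mod 3). M₂ = 3, y₂ ≡ 4 (mod 11). t = 2×11×2 + 2×3×4 ≡ 2 (mod 33)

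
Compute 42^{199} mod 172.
128

Using successive squaring:
Binary expansion of 199: 11000111
Powers of 42 mod 172 (each is the square of the previous):
  42^1 ≡ 42 (mod 172)
  42^2 ≡ 42² = 1764 ≡ 44 (mod 172)
  42^4 ≡ 44² = 1936 ≡ 44 (mod 172)
  42^8 ≡ 44² = 1936 ≡ 44 (mod 172)
  42^16 ≡ 44² = 1936 ≡ 44 (mod 172)
  42^32 ≡ 44² = 1936 ≡ 44 (mod 172)
  42^64 ≡ 44² = 1936 ≡ 44 (mod 172)
  42^128 ≡ 44² = 1936 ≡ 44 (mod 172)
199 = 128 + 64 + 4 + 2 + 1, so 42^199 = 42^128 × 42^64 × 42^4 × 42^2 × 42^1 ≡ 44 × 44 × 44 × 44 × 42 (mod 172)
Multiplying step by step:
  44 × 44 = 1936 ≡ 44 (mod 172)
  44 × 44 = 1936 ≡ 44 (mod 172)
  44 × 44 = 1936 ≡ 44 (mod 172)
  44 × 42 = 1848 ≡ 128 (mod 172)
Result: 42^199 ≡ 128 (mod 172)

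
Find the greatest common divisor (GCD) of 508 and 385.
1

Using the Euclidean algorithm:
508 = 1 × 385 + 123
385 = 3 × 123 + 16
123 = 7 × 16 + 11
16 = 1 × 11 + 5
11 = 2 × 5 + 1
5 = 5 × 1 + 0

GCD(508, 385) = 1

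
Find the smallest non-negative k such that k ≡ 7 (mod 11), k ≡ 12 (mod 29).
128

Using the Chinese Remainder Theorem:
M = product of moduli = 319
For equation 1: M_1 = 29, 29 ≡ 7 (mod 11), inverse of 29 mod 11 is 8 (check: 7 × 8 = 56 ≡ 1 (mod 11))
For equation 2: M_2 = 11, 11 ≡ 11 (mod 29), inverse of 11 mod 29 is 8 (check: 11 × 8 = 88 ≡ 1 (mod 29))
Combine: k ≡ Σ r_i×M_i×(M_i⁻¹ mod m_i) = 7×29×8 + 12×11×8 = 1624 + 1056 = 2680
2680 mod 319 = 128
k ≡ 128 (mod 319)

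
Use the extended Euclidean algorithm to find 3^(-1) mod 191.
Extended GCD: 3(64) + 191(-1) = 1. So 3^(-1) ≡ 64 ≡ 64 (mod 191). Verify: 3 × 64 = 192 ≡ 1 (mod 191)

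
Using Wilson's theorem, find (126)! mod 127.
By Wilson's theorem, (126)! ≡ -1 ≡ 126 (mod 127)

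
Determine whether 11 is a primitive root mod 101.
p - 1 = 100 has prime divisors 2, 5. Check 11^(100/q) mod 101 for each: 11^(100/2) = 11^50 ≡ 100, 11^(100/5) = 11^20 ≡ 87 (mod 101). None of these is 1, so 11 has order 100 = φ(101), so it is a primitive root mod 101.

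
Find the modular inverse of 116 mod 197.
116^(-1) ≡ 107 (mod 197). Verification: 116 × 107 = 12412 ≡ 1 (mod 197)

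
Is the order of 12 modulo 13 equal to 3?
No, the actual order is 2, not 3.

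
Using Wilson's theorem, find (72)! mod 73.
By Wilson's theorem, (72)! ≡ -1 ≡ 72 (mod 73)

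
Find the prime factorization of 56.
2^3 × 7

Divide by primes starting from smallest:
56 ÷ 2 = 28
28 ÷ 2 = 14
14 ÷ 2 = 7
7 ÷ 7 = 1

56 = 2^3 × 7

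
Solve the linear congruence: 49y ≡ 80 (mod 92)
88

Since gcd(49, 92) = 1 divides 80, a solution exists.
Multiply both sides by the inverse of 49 mod 92:
  49^(-1) mod 92 = 77
  x ≡ 77 × 80 ≡ 6160 ≡ 88 (mod 92)
Verification: 49 × 88 = 4312 = 46 × 92 + 80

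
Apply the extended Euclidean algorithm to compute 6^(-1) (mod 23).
Extended GCD: 6(4) + 23(-1) = 1. So 6^(-1) ≡ 4 ≡ 4 (mod 23). Verify: 6 × 4 = 24 ≡ 1 (mod 23)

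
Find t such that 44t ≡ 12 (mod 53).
34

Since gcd(44, 53) = 1 divides 12, a solution exists.
Multiply both sides by the inverse of 44 mod 53:
  44^(-1) mod 53 = 47
  x ≡ 47 × 12 ≡ 564 ≡ 34 (mod 53)
Verification: 44 × 34 = 1496 = 28 × 53 + 12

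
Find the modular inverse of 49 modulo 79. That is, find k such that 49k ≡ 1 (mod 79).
50

Using Extended Euclidean Algorithm:
gcd(49, 79) = 1
Bezout coefficients: 49 × -29 + 79 × 18 = 1
So 49 × -29 ≡ 1 (mod 79)
The inverse is -29 mod 79 = 50
Verification: 49 × 50 = 2450 = 31 × 79 + 1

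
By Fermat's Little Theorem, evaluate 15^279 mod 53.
By Fermat: 15^{52} ≡ 1 (mod 53). 279 ≡ 19 (mod 52). So 15^{279} ≡ 15^{19} ≡ 24 (mod 53)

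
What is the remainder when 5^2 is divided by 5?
5 ≡ 0 (mod 5). 2 = 2 (binary 10). Repeated squaring mod 5: 0^1 ≡ 0; 0^2 ≡ 0² = 0 ≡ 0. So 5^2 ≡ 0 (mod 5).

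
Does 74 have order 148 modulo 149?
p - 1 = 148 has prime divisors 2, 37. Check 74^(148/q) mod 149 for each: 74^(148/2) = 74^74 ≡ 148, 74^(148/37) = 74^4 ≡ 28 (mod 149). None of these is 1, so 74 has order 148 = φ(149), so it is a primitive root mod 149.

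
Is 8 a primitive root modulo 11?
p - 1 = 10 has prime divisors 2, 5. Check 8^(10/q) mod 11 for each: 8^(10/2) = 8^5 ≡ 10, 8^(10/5) = 8^2 ≡ 9 (mod 11). None of these is 1, so 8 has order 10 = φ(11), so it is a primitive root mod 11.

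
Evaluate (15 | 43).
(15/43) = 15^{21} mod 43 = 1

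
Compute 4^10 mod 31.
10 = 8 + 2 (binary 1010). Repeated squaring mod 31: 4^1 ≡ 4; 4^2 ≡ 4² = 16 ≡ 16; 4^4 ≡ 16² = 256 ≡ 8; 4^8 ≡ 8² = 64 ≡ 2. Multiply: 4^10 = 4^8 × 4^2 ≡ 2 × 16 (mod 31): 2 × 16 = 32 ≡ 1. So 4^10 ≡ 1 (mod 31).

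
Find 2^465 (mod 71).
Using Fermat: 2^{70} ≡ 1 (mod 71). 465 ≡ 45 (mod 70). So 2^{465} ≡ 2^{45} ≡ 30 (mod 71)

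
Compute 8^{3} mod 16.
0

Using successive squaring:
Binary expansion of 3: 11
Powers of 8 mod 16 (each is the square of the previous):
  8^1 ≡ 8 (mod 16)
  8^2 ≡ 8² = 64 ≡ 0 (mod 16)
3 = 2 + 1, so 8^3 = 8^2 × 8^1 ≡ 0 × 8 (mod 16)
Multiplying step by step:
  0 × 8 = 0 ≡ 0 (mod 16)
Result: 8^3 ≡ 0 (mod 16)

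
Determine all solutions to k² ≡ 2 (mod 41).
The square roots of 2 mod 41 are 17 and 24. Verify: 17² = 289 ≡ 2 (mod 41)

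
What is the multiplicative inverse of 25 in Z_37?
25^(-1) ≡ 3 (mod 37). Verification: 25 × 3 = 75 ≡ 1 (mod 37)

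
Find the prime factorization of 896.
2^7 × 7

Divide by primes starting from smallest:
896 ÷ 2 = 448
448 ÷ 2 = 224
224 ÷ 2 = 112
112 ÷ 2 = 56
56 ÷ 2 = 28
28 ÷ 2 = 14
14 ÷ 2 = 7
7 ÷ 7 = 1

896 = 2^7 × 7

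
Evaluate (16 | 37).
(16/37) = 16^{18} mod 37 = 1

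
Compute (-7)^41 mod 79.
Using repeated squaring. (-7) ≡ 72 (mod 79). 41 = 32 + 8 + 1 (binary 101001). Repeated squaring mod 79: 72^1 ≡ 72; 72^2 ≡ 72² = 5184 ≡ 49; 72^4 ≡ 49² = 2401 ≡ 31; 72^8 ≡ 31² = 961 ≡ 13; 72^16 ≡ 13² = 169 ≡ 11; 72^32 ≡ 11² = 121 ≡ 42. Multiply: (-7)^41 ≡ 72^32 × 72^8 × 72^1 ≡ 42 × 13 × 72 (mod 79): 42 × 13 = 546 ≡ 72; 72 × 72 = 5184 ≡ 49. So (-7)^41 ≡ 49 (mod 79).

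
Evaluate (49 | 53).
(49/53) = 49^{26} mod 53 = 1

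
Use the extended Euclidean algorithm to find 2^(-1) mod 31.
Extended GCD: 2(-15) + 31(1) = 1. So 2^(-1) ≡ 16 ≡ 16 (mod 31). Verify: 2 × 16 = 32 ≡ 1 (mod 31)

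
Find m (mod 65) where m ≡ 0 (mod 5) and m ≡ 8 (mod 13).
M = 5 × 13 = 65. M₁ = 13, y₁ ≡ 2 (mod 5). M₂ = 5, y₂ ≡ 8 (mod 13). m = 0×13×2 + 8×5×8 ≡ 60 (mod 65)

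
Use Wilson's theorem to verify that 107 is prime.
(106)! mod 107 = 106. Since this equals -1 (mod 107), Wilson confirms 107 is prime.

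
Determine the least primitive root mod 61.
p - 1 = 60 has prime divisors 2, 3, 5. h is a primitive root mod 61 iff h^(60/q) ≢ 1 (mod 61) for each such q.
h = 2: 2^30 ≡ 60, 2^20 ≡ 47, 2^12 ≡ 9 (mod 61); none is 1, so 2 has order 60 and is a primitive root.
The smallest primitive root mod 61 is g = 2.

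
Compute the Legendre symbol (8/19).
(8/19) = 8^{9} mod 19 = -1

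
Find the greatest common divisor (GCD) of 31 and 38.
1

Using the Euclidean algorithm:
31 = 0 × 38 + 31
38 = 1 × 31 + 7
31 = 4 × 7 + 3
7 = 2 × 3 + 1
3 = 3 × 1 + 0

GCD(31, 38) = 1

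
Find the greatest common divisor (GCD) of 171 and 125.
1

Using the Euclidean algorithm:
171 = 1 × 125 + 46
125 = 2 × 46 + 33
46 = 1 × 33 + 13
33 = 2 × 13 + 7
13 = 1 × 7 + 6
7 = 1 × 6 + 1
6 = 6 × 1 + 0

GCD(171, 125) = 1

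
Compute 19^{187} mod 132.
79

Using successive squaring:
Binary expansion of 187: 10111011
Powers of 19 mod 132 (each is the square of the previous):
  19^1 ≡ 19 (mod 132)
  19^2 ≡ 19² = 361 ≡ 97 (mod 132)
  19^4 ≡ 97² = 9409 ≡ 37 (mod 132)
  19^8 ≡ 37² = 1369 ≡ 49 (mod 132)
  19^16 ≡ 49² = 2401 ≡ 25 (mod 132)
  19^32 ≡ 25² = 625 ≡ 97 (mod 132)
  19^64 ≡ 97² = 9409 ≡ 37 (mod 132)
  19^128 ≡ 37² = 1369 ≡ 49 (mod 132)
187 = 128 + 32 + 16 + 8 + 2 + 1, so 19^187 = 19^128 × 19^32 × 19^16 × 19^8 × 19^2 × 19^1 ≡ 49 × 97 × 25 × 49 × 97 × 19 (mod 132)
Multiplying step by step:
  49 × 97 = 4753 ≡ 1 (mod 132)
  1 × 25 = 25 ≡ 25 (mod 132)
  25 × 49 = 1225 ≡ 37 (mod 132)
  37 × 97 = 3589 ≡ 25 (mod 132)
  25 × 19 = 475 ≡ 79 (mod 132)
Result: 19^187 ≡ 79 (mod 132)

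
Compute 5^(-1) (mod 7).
3

Using Extended Euclidean Algorithm:
gcd(5, 7) = 1
Bezout coefficients: 5 × 3 + 7 × -2 = 1
So 5 × 3 ≡ 1 (mod 7)
The inverse is 3 mod 7 = 3
Verification: 5 × 3 = 15 = 2 × 7 + 1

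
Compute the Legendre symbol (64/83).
(64/83) = 64^{41} mod 83 = 1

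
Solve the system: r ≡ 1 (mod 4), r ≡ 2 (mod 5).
M = 4 × 5 = 20. M₁ = 5, y₁ ≡ 1 (mod 4). M₂ = 4, y₂ ≡ 4 (mod 5). r = 1×5×1 + 2×4×4 ≡ 17 (mod 20)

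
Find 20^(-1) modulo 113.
17

Using Extended Euclidean Algorithm:
gcd(20, 113) = 1
Bezout coefficients: 20 × 17 + 113 × -3 = 1
So 20 × 17 ≡ 1 (mod 113)
The inverse is 17 mod 113 = 17
Verification: 20 × 17 = 340 = 3 × 113 + 1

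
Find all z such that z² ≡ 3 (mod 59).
The square roots of 3 mod 59 are 48 and 11. Verify: 48² = 2304 ≡ 3 (mod 59)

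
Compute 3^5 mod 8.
5 = 4 + 1 (binary 101). Repeated squaring mod 8: 3^1 ≡ 3; 3^2 ≡ 3² = 9 ≡ 1; 3^4 ≡ 1² = 1 ≡ 1. Multiply: 3^5 = 3^4 × 3^1 ≡ 1 × 3 (mod 8): 1 × 3 = 3 ≡ 3. So 3^5 ≡ 3 (mod 8).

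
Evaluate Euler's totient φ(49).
42

Prime factorization: 49 = 7^2
Using the formula φ(n) = n × Π(1 - 1/p) for each prime factor p:
φ(49) = 49 × (1 - 1/7)
φ(49) = 42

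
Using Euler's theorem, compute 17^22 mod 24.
By Euler: 17^{8} ≡ 1 (mod 24) since gcd(17, 24) = 1. 22 = 2×8 + 6. So 17^{22} ≡ 17^{6} ≡ 1 (mod 24)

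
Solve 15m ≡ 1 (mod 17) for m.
15^(-1) ≡ 8 (mod 17). Verification: 15 × 8 = 120 ≡ 1 (mod 17)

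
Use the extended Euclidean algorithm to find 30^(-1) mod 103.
Extended GCD: 30(-24) + 103(7) = 1. So 30^(-1) ≡ 79 ≡ 79 (mod 103). Verify: 30 × 79 = 2370 ≡ 1 (mod 103)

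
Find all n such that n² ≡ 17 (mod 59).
The square roots of 17 mod 59 are 28 and 31. Verify: 28² = 784 ≡ 17 (mod 59)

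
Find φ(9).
6

Prime factorization: 9 = 3^2
Using the formula φ(n) = n × Π(1 - 1/p) for each prime factor p:
φ(9) = 9 × (1 - 1/3)
φ(9) = 6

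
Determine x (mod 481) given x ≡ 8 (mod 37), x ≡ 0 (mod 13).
156

Using the Chinese Remainder Theorem:
M = product of moduli = 481
For equation 1: M_1 = 13, 13 ≡ 13 (mod 37), inverse of 13 mod 37 is 20 (check: 13 × 20 = 260 ≡ 1 (mod 37))
For equation 2: M_2 = 37, 37 ≡ 11 (mod 13), inverse of 37 mod 13 is 6 (check: 11 × 6 = 66 ≡ 1 (mod 13))
Combine: x ≡ Σ r_i×M_i×(M_i⁻¹ mod m_i) = 8×13×20 + 0×37×6 = 2080 + 0 = 2080
2080 mod 481 = 156
x ≡ 156 (mod 481)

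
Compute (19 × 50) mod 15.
5

(19 × 50) = 950
950 mod 15 = 5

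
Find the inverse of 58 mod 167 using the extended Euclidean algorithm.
Extended GCD: 58(72) + 167(-25) = 1. So 58^(-1) ≡ 72 ≡ 72 (mod 167). Verify: 58 × 72 = 4176 ≡ 1 (mod 167)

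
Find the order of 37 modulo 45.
Powers of 37 mod 45: 37^1≡37, 37^2≡19, 37^3≡28, 37^4≡1. Order = 4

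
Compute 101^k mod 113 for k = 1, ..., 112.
g^1, g^2, ..., g^{112} mod 113: {101, 31, 80, 57, 107, 72, 40, 85, 110, 36, 20, 99, 55, 18, 10, 106, 84, 9, 5, 53, 42, 61, 59, 83, 21, 87, 86, 98, 67, 100, 43, 49, 90, 50, 78, 81, 45, 25, 39, 97, 79, 69, 76, 105, 96, 91, 38, 109, 48, 102, 19, 111, 24, 51, 66, 112, 12, 82, 33, 56, 6, 41, 73, 28, 3, 77, 93, 14, 58, 95, 103, 7, 29, 104, 108, 60, 71, 52, 54, 30, 92, 26, 27, 15, 46, 13, 70, 64, 23, 63, 35, 32, 68, 88, 74, 16, 34, 44, 37, 8, 17, 22, 75, 4, 65, 11, 94, 2, 89, 62, 47, 1}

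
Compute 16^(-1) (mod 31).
16^(-1) ≡ 2 (mod 31). Verification: 16 × 2 = 32 ≡ 1 (mod 31)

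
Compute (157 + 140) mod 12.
9

(157 + 140) = 297
297 mod 12 = 9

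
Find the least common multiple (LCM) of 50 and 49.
2450

First find GCD(50, 49) using the Euclidean algorithm:
50 = 1 × 49 + 1
49 = 49 × 1 + 0
GCD(50, 49) = 1

LCM formula: LCM(a, b) = (a × b) / GCD(a, b)
LCM(50, 49) = (50 × 49) / 1
LCM(50, 49) = 2450 / 1
LCM(50, 49) = 2450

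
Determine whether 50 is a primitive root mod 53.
p - 1 = 52 has prime divisors 2, 13. Check 50^(52/q) mod 53 for each: 50^(52/2) = 50^26 ≡ 52, 50^(52/13) = 50^4 ≡ 28 (mod 53). None of these is 1, so 50 has order 52 = φ(53), so it is a primitive root mod 53.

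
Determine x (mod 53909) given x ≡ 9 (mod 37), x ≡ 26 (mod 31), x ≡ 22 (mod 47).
48479

Using the Chinese Remainder Theorem:
M = product of moduli = 53909
For equation 1: M_1 = 1457, 1457 ≡ 14 (mod 37), inverse of 1457 mod 37 is 8 (check: 14 × 8 = 112 ≡ 1 (mod 37))
For equation 2: M_2 = 1739, 1739 ≡ 3 (mod 31), inverse of 1739 mod 31 is 21 (check: 3 × 21 = 63 ≡ 1 (mod 31))
For equation 3: M_3 = 1147, 1147 ≡ 19 (mod 47), inverse of 1147 mod 47 is 5 (check: 19 × 5 = 95 ≡ 1 (mod 47))
Combine: x ≡ Σ r_i×M_i×(M_i⁻¹ mod m_i) = 9×1457×8 + 26×1739×21 + 22×1147×5 = 104904 + 949494 + 126170 = 1180568
1180568 mod 53909 = 48479
x ≡ 48479 (mod 53909)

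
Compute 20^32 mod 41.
Using repeated squaring. 32 = 32 (binary 100000). Repeated squaring mod 41: 20^1 ≡ 20; 20^2 ≡ 20² = 400 ≡ 31; 20^4 ≡ 31² = 961 ≡ 18; 20^8 ≡ 18² = 324 ≡ 37; 20^16 ≡ 37² = 1369 ≡ 16; 20^32 ≡ 16² = 256 ≡ 10. So 20^32 ≡ 10 (mod 41).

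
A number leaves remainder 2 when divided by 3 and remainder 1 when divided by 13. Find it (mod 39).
M = 3 × 13 = 39. M₁ = 13, y₁ ≡ 1 (mod 3). M₂ = 3, y₂ ≡ 9 (mod 13). x = 2×13×1 + 1×3×9 ≡ 14 (mod 39)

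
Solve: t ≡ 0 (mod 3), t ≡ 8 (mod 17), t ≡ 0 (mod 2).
M = 3 × 17 × 2 = 102. M₁ = 34, y₁ ≡ 1 (mod 3). M₂ = 6, y₂ ≡ 3 (mod 17). M₃ = 51, y₃ ≡ 1 (mod 2). t = 0×34×1 + 8×6×3 + 0×51×1 ≡ 42 (mod 102)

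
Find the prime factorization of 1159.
19 × 61

Divide by primes starting from smallest:
1159 ÷ 19 = 61
61 ÷ 61 = 1

1159 = 19 × 61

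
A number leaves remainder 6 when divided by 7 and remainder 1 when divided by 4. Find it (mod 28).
M = 7 × 4 = 28. M₁ = 4, y₁ ≡ 2 (mod 7). M₂ = 7, y₂ ≡ 3 (mod 4). t = 6×4×2 + 1×7×3 ≡ 13 (mod 28)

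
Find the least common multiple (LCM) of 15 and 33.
165

First find GCD(15, 33) using the Euclidean algorithm:
15 = 0 × 33 + 15
33 = 2 × 15 + 3
15 = 5 × 3 + 0
GCD(15, 33) = 3

LCM formula: LCM(a, b) = (a × b) / GCD(a, b)
LCM(15, 33) = (15 × 33) / 3
LCM(15, 33) = 495 / 3
LCM(15, 33) = 165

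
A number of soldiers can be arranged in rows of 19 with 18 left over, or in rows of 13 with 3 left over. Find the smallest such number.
M = 19 × 13 = 247. M₁ = 13, y₁ ≡ 3 (mod 19). M₂ = 19, y₂ ≡ 11 (mod 13). x = 18×13×3 + 3×19×11 ≡ 94 (mod 247). The smallest positive such number is 94.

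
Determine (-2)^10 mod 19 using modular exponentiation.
(-2) ≡ 17 (mod 19). 10 = 8 + 2 (binary 1010). Repeated squaring mod 19: 17^1 ≡ 17; 17^2 ≡ 17² = 289 ≡ 4; 17^4 ≡ 4² = 16 ≡ 16; 17^8 ≡ 16² = 256 ≡ 9. Multiply: (-2)^10 ≡ 17^8 × 17^2 ≡ 9 × 4 (mod 19): 9 × 4 = 36 ≡ 17. So (-2)^10 ≡ 17 (mod 19).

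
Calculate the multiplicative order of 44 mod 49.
Powers of 44 mod 49: 44^1≡44, 44^2≡25, 44^3≡22, 44^4≡37, 44^5≡11, 44^6≡43, 44^7≡30, 44^8≡46, 44^9≡15, 44^10≡23, 44^11≡32, 44^12≡36, 44^13≡16, 44^14≡18, 44^15≡8, 44^16≡9, 44^17≡4, 44^18≡29, 44^19≡2, 44^20≡39, 44^21≡1. Order = 21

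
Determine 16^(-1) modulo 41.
16^(-1) ≡ 18 (mod 41). Verification: 16 × 18 = 288 ≡ 1 (mod 41)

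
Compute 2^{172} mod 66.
4

Using successive squaring:
Binary expansion of 172: 10101100
Powers of 2 mod 66 (each is the square of the previous):
  2^1 ≡ 2 (mod 66)
  2^2 ≡ 2² = 4 ≡ 4 (mod 66)
  2^4 ≡ 4² = 16 ≡ 16 (mod 66)
  2^8 ≡ 16² = 256 ≡ 58 (mod 66)
  2^16 ≡ 58² = 3364 ≡ 64 (mod 66)
  2^32 ≡ 64² = 4096 ≡ 4 (mod 66)
  2^64 ≡ 4² = 16 ≡ 16 (mod 66)
  2^128 ≡ 16² = 256 ≡ 58 (mod 66)
172 = 128 + 32 + 8 + 4, so 2^172 = 2^128 × 2^32 × 2^8 × 2^4 ≡ 58 × 4 × 58 × 16 (mod 66)
Multiplying step by step:
  58 × 4 = 232 ≡ 34 (mod 66)
  34 × 58 = 1972 ≡ 58 (mod 66)
  58 × 16 = 928 ≡ 4 (mod 66)
Result: 2^172 ≡ 4 (mod 66)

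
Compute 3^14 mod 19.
Using repeated squaring. 14 = 8 + 4 + 2 (binary 1110). Repeated squaring mod 19: 3^1 ≡ 3; 3^2 ≡ 3² = 9 ≡ 9; 3^4 ≡ 9² = 81 ≡ 5; 3^8 ≡ 5² = 25 ≡ 6. Multiply: 3^14 = 3^8 × 3^4 × 3^2 ≡ 6 × 5 × 9 (mod 19): 6 × 5 = 30 ≡ 11; 11 × 9 = 99 ≡ 4. So 3^14 ≡ 4 (mod 19).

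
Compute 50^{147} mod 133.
113

Using successive squaring:
Binary expansion of 147: 10010011
Powers of 50 mod 133 (each is the square of the previous):
  50^1 ≡ 50 (mod 133)
  50^2 ≡ 50² = 2500 ≡ 106 (mod 133)
  50^4 ≡ 106² = 11236 ≡ 64 (mod 133)
  50^8 ≡ 64² = 4096 ≡ 106 (mod 133)
  50^16 ≡ 106² = 11236 ≡ 64 (mod 133)
  50^32 ≡ 64² = 4096 ≡ 106 (mod 133)
  50^64 ≡ 106² = 11236 ≡ 64 (mod 133)
  50^128 ≡ 64² = 4096 ≡ 106 (mod 133)
147 = 128 + 16 + 2 + 1, so 50^147 = 50^128 × 50^16 × 50^2 × 50^1 ≡ 106 × 64 × 106 × 50 (mod 133)
Multiplying step by step:
  106 × 64 = 6784 ≡ 1 (mod 133)
  1 × 106 = 106 ≡ 106 (mod 133)
  106 × 50 = 5300 ≡ 113 (mod 133)
Result: 50^147 ≡ 113 (mod 133)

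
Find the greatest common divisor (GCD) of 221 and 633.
1

Using the Euclidean algorithm:
221 = 0 × 633 + 221
633 = 2 × 221 + 191
221 = 1 × 191 + 30
191 = 6 × 30 + 11
30 = 2 × 11 + 8
11 = 1 × 8 + 3
8 = 2 × 3 + 2
3 = 1 × 2 + 1
2 = 2 × 1 + 0

GCD(221, 633) = 1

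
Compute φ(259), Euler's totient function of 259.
216

Prime factorization: 259 = 7 × 37
Using the formula φ(n) = n × Π(1 - 1/p) for each prime factor p:
φ(259) = 259 × (1 - 1/7) × (1 - 1/37)
φ(259) = 216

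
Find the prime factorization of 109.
109

Divide by primes starting from smallest:
109 ÷ 109 = 1

109 = 109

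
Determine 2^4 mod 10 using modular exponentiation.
4 = 4 (binary 100). Repeated squaring mod 10: 2^1 ≡ 2; 2^2 ≡ 2² = 4 ≡ 4; 2^4 ≡ 4² = 16 ≡ 6. So 2^4 ≡ 6 (mod 10).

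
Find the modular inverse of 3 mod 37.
3^(-1) ≡ 25 (mod 37). Verification: 3 × 25 = 75 ≡ 1 (mod 37)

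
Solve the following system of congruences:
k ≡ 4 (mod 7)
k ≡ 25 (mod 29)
25

Using the Chinese Remainder Theorem:
M = product of moduli = 203
For equation 1: M_1 = 29, 29 ≡ 1 (mod 7), inverse of 29 mod 7 is 1 (check: 1 × 1 = 1 ≡ 1 (mod 7))
For equation 2: M_2 = 7, 7 ≡ 7 (mod 29), inverse of 7 mod 29 is 25 (check: 7 × 25 = 175 ≡ 1 (mod 29))
Combine: k ≡ Σ r_i×M_i×(M_i⁻¹ mod m_i) = 4×29×1 + 25×7×25 = 116 + 4375 = 4491
4491 mod 203 = 25
k ≡ 25 (mod 203)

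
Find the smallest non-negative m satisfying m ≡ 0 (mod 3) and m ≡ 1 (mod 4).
M = 3 × 4 = 12. M₁ = 4, y₁ ≡ 1 (mod 3). M₂ = 3, y₂ ≡ 3 (mod 4). m = 0×4×1 + 1×3×3 ≡ 9 (mod 12)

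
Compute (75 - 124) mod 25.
1

(75 - 124) = -49
-49 mod 25 = 1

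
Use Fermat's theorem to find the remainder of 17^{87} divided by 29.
12

By Fermat's Little Theorem, a^(p-1) ≡ 1 (mod p) for prime p and gcd(a, p) = 1
Here p = 29, so 17^28 ≡ 1 (mod 29)
We can reduce the exponent: 87 mod 28 = 3
So 17^87 ≡ 17^3 (mod 29)
Computing: 17^3 mod 29 = 12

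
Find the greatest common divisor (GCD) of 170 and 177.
1

Using the Euclidean algorithm:
170 = 0 × 177 + 170
177 = 1 × 170 + 7
170 = 24 × 7 + 2
7 = 3 × 2 + 1
2 = 2 × 1 + 0

GCD(170, 177) = 1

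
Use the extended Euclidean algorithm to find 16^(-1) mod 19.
Extended GCD: 16(6) + 19(-5) = 1. So 16^(-1) ≡ 6 ≡ 6 (mod 19). Verify: 16 × 6 = 96 ≡ 1 (mod 19)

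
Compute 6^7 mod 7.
7 = 4 + 2 + 1 (binary 111). Repeated squaring mod 7: 6^1 ≡ 6; 6^2 ≡ 6² = 36 ≡ 1; 6^4 ≡ 1² = 1 ≡ 1. Multiply: 6^7 = 6^4 × 6^2 × 6^1 ≡ 1 × 1 × 6 (mod 7): 1 × 1 = 1 ≡ 1; 1 × 6 = 6 ≡ 6. So 6^7 ≡ 6 (mod 7).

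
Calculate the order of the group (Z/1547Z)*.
1152

Prime factorization: 1547 = 7 × 13 × 17
Using the formula φ(n) = n × Π(1 - 1/p) for each prime factor p:
φ(1547) = 1547 × (1 - 1/7) × (1 - 1/13) × (1 - 1/17)
φ(1547) = 1152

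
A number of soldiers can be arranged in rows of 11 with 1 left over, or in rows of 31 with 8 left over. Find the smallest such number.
M = 11 × 31 = 341. M₁ = 31, y₁ ≡ 5 (mod 11). M₂ = 11, y₂ ≡ 17 (mod 31). r = 1×31×5 + 8×11×17 ≡ 287 (mod 341). The smallest positive such number is 287.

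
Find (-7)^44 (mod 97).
Using repeated squaring. (-7) ≡ 90 (mod 97). 44 = 32 + 8 + 4 (binary 101100). Repeated squaring mod 97: 90^1 ≡ 90; 90^2 ≡ 90² = 8100 ≡ 49; 90^4 ≡ 49² = 2401 ≡ 73; 90^8 ≡ 73² = 5329 ≡ 91; 90^16 ≡ 91² = 8281 ≡ 36; 90^32 ≡ 36² = 1296 ≡ 35. Multiply: (-7)^44 ≡ 90^32 × 90^8 × 90^4 ≡ 35 × 91 × 73 (mod 97): 35 × 91 = 3185 ≡ 81; 81 × 73 = 5913 ≡ 93. So (-7)^44 ≡ 93 (mod 97).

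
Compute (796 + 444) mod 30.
10

(796 + 444) = 1240
1240 mod 30 = 10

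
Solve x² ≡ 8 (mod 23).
The square roots of 8 mod 23 are 13 and 10. Verify: 13² = 169 ≡ 8 (mod 23)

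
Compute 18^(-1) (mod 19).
18^(-1) ≡ 18 (mod 19). Verification: 18 × 18 = 324 ≡ 1 (mod 19)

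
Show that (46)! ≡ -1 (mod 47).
(46)! mod 47 = 46. Since this equals -1 (mod 47), Wilson confirms 47 is prime.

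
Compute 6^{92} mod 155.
36

Using successive squaring:
Binary expansion of 92: 1011100
Powers of 6 mod 155 (each is the square of the previous):
  6^1 ≡ 6 (mod 155)
  6^2 ≡ 6² = 36 ≡ 36 (mod 155)
  6^4 ≡ 36² = 1296 ≡ 56 (mod 155)
  6^8 ≡ 56² = 3136 ≡ 36 (mod 155)
  6^16 ≡ 36² = 1296 ≡ 56 (mod 155)
  6^32 ≡ 56² = 3136 ≡ 36 (mod 155)
  6^64 ≡ 36² = 1296 ≡ 56 (mod 155)
92 = 64 + 16 + 8 + 4, so 6^92 = 6^64 × 6^16 × 6^8 × 6^4 ≡ 56 × 56 × 36 × 56 (mod 155)
Multiplying step by step:
  56 × 56 = 3136 ≡ 36 (mod 155)
  36 × 36 = 1296 ≡ 56 (mod 155)
  56 × 56 = 3136 ≡ 36 (mod 155)
Result: 6^92 ≡ 36 (mod 155)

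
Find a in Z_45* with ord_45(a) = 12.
13 has order 12 mod 45 since 13^{12} ≡ 1 (mod 45) and no smaller power works.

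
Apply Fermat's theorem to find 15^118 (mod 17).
By Fermat: 15^{16} ≡ 1 (mod 17). 118 = 7×16 + 6. So 15^{118} ≡ 15^{6} ≡ 13 (mod 17)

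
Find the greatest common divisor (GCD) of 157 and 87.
1

Using the Euclidean algorithm:
157 = 1 × 87 + 70
87 = 1 × 70 + 17
70 = 4 × 17 + 2
17 = 8 × 2 + 1
2 = 2 × 1 + 0

GCD(157, 87) = 1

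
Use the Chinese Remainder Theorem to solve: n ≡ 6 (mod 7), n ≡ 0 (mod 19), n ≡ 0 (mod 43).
3268

Using the Chinese Remainder Theorem:
M = product of moduli = 5719
For equation 1: M_1 = 817, 817 ≡ 5 (mod 7), inverse of 817 mod 7 is 3 (check: 5 × 3 = 15 ≡ 1 (mod 7))
For equation 2: M_2 = 301, 301 ≡ 16 (mod 19), inverse of 301 mod 19 is 6 (check: 16 × 6 = 96 ≡ 1 (mod 19))
For equation 3: M_3 = 133, 133 ≡ 4 (mod 43), inverse of 133 mod 43 is 11 (check: 4 × 11 = 44 ≡ 1 (mod 43))
Combine: n ≡ Σ r_i×M_i×(M_i⁻¹ mod m_i) = 6×817×3 + 0×301×6 + 0×133×11 = 14706 + 0 + 0 = 14706
14706 mod 5719 = 3268
n ≡ 3268 (mod 5719)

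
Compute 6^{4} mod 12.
0

Using successive squaring:
Binary expansion of 4: 100
Powers of 6 mod 12 (each is the square of the previous):
  6^1 ≡ 6 (mod 12)
  6^2 ≡ 6² = 36 ≡ 0 (mod 12)
  6^4 ≡ 0² = 0 ≡ 0 (mod 12)
4 is a power of 2, so 6^4 is the last square: ≡ 0 (mod 12)
Result: 6^4 ≡ 0 (mod 12)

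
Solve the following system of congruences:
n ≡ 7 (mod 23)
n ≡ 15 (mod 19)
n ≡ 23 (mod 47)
7919

Using the Chinese Remainder Theorem:
M = product of moduli = 20539
For equation 1: M_1 = 893, 893 ≡ 19 (mod 23), inverse of 893 mod 23 is 17 (check: 19 × 17 = 323 ≡ 1 (mod 23))
For equation 2: M_2 = 1081, 1081 ≡ 17 (mod 19), inverse of 1081 mod 19 is 9 (check: 17 × 9 = 153 ≡ 1 (mod 19))
For equation 3: M_3 = 437, 437 ≡ 14 (mod 47), inverse of 437 mod 47 is 37 (check: 14 × 37 = 518 ≡ 1 (mod 47))
Combine: n ≡ Σ r_i×M_i×(M_i⁻¹ mod m_i) = 7×893×17 + 15×1081×9 + 23×437×37 = 106267 + 145935 + 371887 = 624089
624089 mod 20539 = 7919
n ≡ 7919 (mod 20539)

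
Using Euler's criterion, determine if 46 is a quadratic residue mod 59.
By Euler's criterion: 46^{29} ≡ 1 (mod 59). Since this equals 1, 46 is a QR.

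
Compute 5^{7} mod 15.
5

Using successive squaring:
Binary expansion of 7: 111
Powers of 5 mod 15 (each is the square of the previous):
  5^1 ≡ 5 (mod 15)
  5^2 ≡ 5² = 25 ≡ 10 (mod 15)
  5^4 ≡ 10² = 100 ≡ 10 (mod 15)
7 = 4 + 2 + 1, so 5^7 = 5^4 × 5^2 × 5^1 ≡ 10 × 10 × 5 (mod 15)
Multiplying step by step:
  10 × 10 = 100 ≡ 10 (mod 15)
  10 × 5 = 50 ≡ 5 (mod 15)
Result: 5^7 ≡ 5 (mod 15)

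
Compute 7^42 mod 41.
Using Fermat: 7^{40} ≡ 1 (mod 41). 42 ≡ 2 (mod 40). So 7^{42} ≡ 7^{2} ≡ 8 (mod 41)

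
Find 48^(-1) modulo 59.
16

Using Extended Euclidean Algorithm:
gcd(48, 59) = 1
Bezout coefficients: 48 × 16 + 59 × -13 = 1
So 48 × 16 ≡ 1 (mod 59)
The inverse is 16 mod 59 = 16
Verification: 48 × 16 = 768 = 13 × 59 + 1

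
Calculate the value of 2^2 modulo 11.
2 = 2 (binary 10). Repeated squaring mod 11: 2^1 ≡ 2; 2^2 ≡ 2² = 4 ≡ 4. So 2^2 ≡ 4 (mod 11).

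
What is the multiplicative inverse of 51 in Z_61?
51^(-1) ≡ 6 (mod 61). Verification: 51 × 6 = 306 ≡ 1 (mod 61)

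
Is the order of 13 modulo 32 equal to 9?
No, the actual order is 8, not 9.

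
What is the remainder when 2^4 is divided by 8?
4 = 4 (binary 100). Repeated squaring mod 8: 2^1 ≡ 2; 2^2 ≡ 2² = 4 ≡ 4; 2^4 ≡ 4² = 16 ≡ 0. So 2^4 ≡ 0 (mod 8).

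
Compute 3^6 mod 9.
6 = 4 + 2 (binary 110). Repeated squaring mod 9: 3^1 ≡ 3; 3^2 ≡ 3² = 9 ≡ 0; 3^4 ≡ 0² = 0 ≡ 0. Multiply: 3^6 = 3^4 × 3^2 ≡ 0 × 0 (mod 9): 0 × 0 = 0 ≡ 0. So 3^6 ≡ 0 (mod 9).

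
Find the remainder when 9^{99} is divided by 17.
By Fermat: 9^{16} ≡ 1 (mod 17). 99 = 6×16 + 3. So 9^{99} ≡ 9^{3} ≡ 15 (mod 17)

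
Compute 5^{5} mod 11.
1

Using successive squaring:
Binary expansion of 5: 101
Powers of 5 mod 11 (each is the square of the previous):
  5^1 ≡ 5 (mod 11)
  5^2 ≡ 5² = 25 ≡ 3 (mod 11)
  5^4 ≡ 3² = 9 ≡ 9 (mod 11)
5 = 4 + 1, so 5^5 = 5^4 × 5^1 ≡ 9 × 5 (mod 11)
Multiplying step by step:
  9 × 5 = 45 ≡ 1 (mod 11)
Result: 5^5 ≡ 1 (mod 11)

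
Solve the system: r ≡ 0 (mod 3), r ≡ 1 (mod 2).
M = 3 × 2 = 6. M₁ = 2, y₁ ≡ 2 (mod 3). M₂ = 3, y₂ ≡ 1 (mod 2). r = 0×2×2 + 1×3×1 ≡ 3 (mod 6)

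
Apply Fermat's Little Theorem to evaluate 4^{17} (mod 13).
10

By Fermat's Little Theorem, a^(p-1) ≡ 1 (mod p) for prime p and gcd(a, p) = 1
Here p = 13, so 4^12 ≡ 1 (mod 13)
We can reduce the exponent: 17 mod 12 = 5
So 4^17 ≡ 4^5 (mod 13)
Computing: 4^5 mod 13 = 10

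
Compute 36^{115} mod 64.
0

Using successive squaring:
Binary expansion of 115: 1110011
Powers of 36 mod 64 (each is the square of the previous):
  36^1 ≡ 36 (mod 64)
  36^2 ≡ 36² = 1296 ≡ 16 (mod 64)
  36^4 ≡ 16² = 256 ≡ 0 (mod 64)
  36^8 ≡ 0² = 0 ≡ 0 (mod 64)
  36^16 ≡ 0² = 0 ≡ 0 (mod 64)
  36^32 ≡ 0² = 0 ≡ 0 (mod 64)
  36^64 ≡ 0² = 0 ≡ 0 (mod 64)
115 = 64 + 32 + 16 + 2 + 1, so 36^115 = 36^64 × 36^32 × 36^16 × 36^2 × 36^1 ≡ 0 × 0 × 0 × 16 × 36 (mod 64)
Multiplying step by step:
  0 × 0 = 0 ≡ 0 (mod 64)
  0 × 0 = 0 ≡ 0 (mod 64)
  0 × 16 = 0 ≡ 0 (mod 64)
  0 × 36 = 0 ≡ 0 (mod 64)
Result: 36^115 ≡ 0 (mod 64)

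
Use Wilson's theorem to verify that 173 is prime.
(172)! mod 173 = 172. Since this equals -1 (mod 173), Wilson confirms 173 is prime.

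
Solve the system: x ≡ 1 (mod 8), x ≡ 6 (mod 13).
M = 8 × 13 = 104. M₁ = 13, y₁ ≡ 5 (mod 8). M₂ = 8, y₂ ≡ 5 (mod 13). x = 1×13×5 + 6×8×5 ≡ 97 (mod 104)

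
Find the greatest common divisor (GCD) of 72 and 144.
72

Using the Euclidean algorithm:
72 = 0 × 144 + 72
144 = 2 × 72 + 0

GCD(72, 144) = 72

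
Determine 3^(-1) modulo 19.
3^(-1) ≡ 13 (mod 19). Verification: 3 × 13 = 39 ≡ 1 (mod 19)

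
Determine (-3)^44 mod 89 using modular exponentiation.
Using repeated squaring. (-3) ≡ 86 (mod 89). 44 = 32 + 8 + 4 (binary 101100). Repeated squaring mod 89: 86^1 ≡ 86; 86^2 ≡ 86² = 7396 ≡ 9; 86^4 ≡ 9² = 81 ≡ 81; 86^8 ≡ 81² = 6561 ≡ 64; 86^16 ≡ 64² = 4096 ≡ 2; 86^32 ≡ 2² = 4 ≡ 4. Multiply: (-3)^44 ≡ 86^32 × 86^8 × 86^4 ≡ 4 × 64 × 81 (mod 89): 4 × 64 = 256 ≡ 78; 78 × 81 = 6318 ≡ 88. So (-3)^44 ≡ 88 (mod 89).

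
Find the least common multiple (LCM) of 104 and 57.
5928

First find GCD(104, 57) using the Euclidean algorithm:
104 = 1 × 57 + 47
57 = 1 × 47 + 10
47 = 4 × 10 + 7
10 = 1 × 7 + 3
7 = 2 × 3 + 1
3 = 3 × 1 + 0
GCD(104, 57) = 1

LCM formula: LCM(a, b) = (a × b) / GCD(a, b)
LCM(104, 57) = (104 × 57) / 1
LCM(104, 57) = 5928 / 1
LCM(104, 57) = 5928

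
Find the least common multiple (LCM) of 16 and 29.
464

First find GCD(16, 29) using the Euclidean algorithm:
16 = 0 × 29 + 16
29 = 1 × 16 + 13
16 = 1 × 13 + 3
13 = 4 × 3 + 1
3 = 3 × 1 + 0
GCD(16, 29) = 1

LCM formula: LCM(a, b) = (a × b) / GCD(a, b)
LCM(16, 29) = (16 × 29) / 1
LCM(16, 29) = 464 / 1
LCM(16, 29) = 464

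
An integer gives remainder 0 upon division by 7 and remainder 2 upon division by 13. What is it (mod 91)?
M = 7 × 13 = 91. M₁ = 13, y₁ ≡ 6 (mod 7). M₂ = 7, y₂ ≡ 2 (mod 13). t = 0×13×6 + 2×7×2 ≡ 28 (mod 91). The smallest positive such number is 28.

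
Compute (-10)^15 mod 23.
Using repeated squaring. (-10) ≡ 13 (mod 23). 15 = 8 + 4 + 2 + 1 (binary 1111). Repeated squaring mod 23: 13^1 ≡ 13; 13^2 ≡ 13² = 169 ≡ 8; 13^4 ≡ 8² = 64 ≡ 18; 13^8 ≡ 18² = 324 ≡ 2. Multiply: (-10)^15 ≡ 13^8 × 13^4 × 13^2 × 13^1 ≡ 2 × 18 × 8 × 13 (mod 23): 2 × 18 = 36 ≡ 13; 13 × 8 = 104 ≡ 12; 12 × 13 = 156 ≡ 18. So (-10)^15 ≡ 18 (mod 23).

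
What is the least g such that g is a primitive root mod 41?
p - 1 = 40 has prime divisors 2, 5. h is a primitive root mod 41 iff h^(40/q) ≢ 1 (mod 41) for each such q.
h = 2: 2^20 ≡ 1, 2^8 ≡ 10 (mod 41); 2^20 ≡ 1, so not a primitive root.
h = 3: 3^20 ≡ 40, 3^8 ≡ 1 (mod 41); 3^8 ≡ 1, so not a primitive root.
h = 4: 4^20 ≡ 1, 4^8 ≡ 18 (mod 41); 4^20 ≡ 1, so not a primitive root.
h = 5: 5^20 ≡ 1, 5^8 ≡ 18 (mod 41); 5^20 ≡ 1, so not a primitive root.
h = 6: 6^20 ≡ 40, 6^8 ≡ 10 (mod 41); none is 1, so 6 has order 40 and is a primitive root.
The smallest primitive root mod 41 is g = 6.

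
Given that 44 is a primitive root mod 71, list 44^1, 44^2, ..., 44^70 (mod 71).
g^1, g^2, ..., g^{70} mod 71: {44, 19, 55, 6, 51, 43, 46, 36, 22, 45, 63, 3, 61, 57, 23, 18, 11, 58, 67, 37, 66, 64, 47, 9, 41, 29, 69, 54, 33, 32, 59, 40, 56, 50, 70, 27, 52, 16, 65, 20, 28, 25, 35, 49, 26, 8, 68, 10, 14, 48, 53, 60, 13, 4, 34, 5, 7, 24, 62, 30, 42, 2, 17, 38, 39, 12, 31, 15, 21, 1}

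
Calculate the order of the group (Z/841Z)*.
812

Prime factorization: 841 = 29^2
Using the formula φ(n) = n × Π(1 - 1/p) for each prime factor p:
φ(841) = 841 × (1 - 1/29)
φ(841) = 812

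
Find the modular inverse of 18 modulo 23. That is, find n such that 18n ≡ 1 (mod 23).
9

Using Extended Euclidean Algorithm:
gcd(18, 23) = 1
Bezout coefficients: 18 × 9 + 23 × -7 = 1
So 18 × 9 ≡ 1 (mod 23)
The inverse is 9 mod 23 = 9
Verification: 18 × 9 = 162 = 7 × 23 + 1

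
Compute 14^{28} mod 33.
16

Using successive squaring:
Binary expansion of 28: 11100
Powers of 14 mod 33 (each is the square of the previous):
  14^1 ≡ 14 (mod 33)
  14^2 ≡ 14² = 196 ≡ 31 (mod 33)
  14^4 ≡ 31² = 961 ≡ 4 (mod 33)
  14^8 ≡ 4² = 16 ≡ 16 (mod 33)
  14^16 ≡ 16² = 256 ≡ 25 (mod 33)
28 = 16 + 8 + 4, so 14^28 = 14^16 × 14^8 × 14^4 ≡ 25 × 16 × 4 (mod 33)
Multiplying step by step:
  25 × 16 = 400 ≡ 4 (mod 33)
  4 × 4 = 16 ≡ 16 (mod 33)
Result: 14^28 ≡ 16 (mod 33)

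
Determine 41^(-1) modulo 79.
41^(-1) ≡ 27 (mod 79). Verification: 41 × 27 = 1107 ≡ 1 (mod 79)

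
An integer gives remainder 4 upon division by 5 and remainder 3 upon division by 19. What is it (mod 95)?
M = 5 × 19 = 95. M₁ = 19, y₁ ≡ 4 (mod 5). M₂ = 5, y₂ ≡ 4 (mod 19). n = 4×19×4 + 3×5×4 ≡ 79 (mod 95). The smallest positive such number is 79.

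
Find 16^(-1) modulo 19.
6

Using Extended Euclidean Algorithm:
gcd(16, 19) = 1
Bezout coefficients: 16 × 6 + 19 × -5 = 1
So 16 × 6 ≡ 1 (mod 19)
The inverse is 6 mod 19 = 6
Verification: 16 × 6 = 96 = 5 × 19 + 1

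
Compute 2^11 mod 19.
Using repeated squaring. 11 = 8 + 2 + 1 (binary 1011). Repeated squaring mod 19: 2^1 ≡ 2; 2^2 ≡ 2² = 4 ≡ 4; 2^4 ≡ 4² = 16 ≡ 16; 2^8 ≡ 16² = 256 ≡ 9. Multiply: 2^11 = 2^8 × 2^2 × 2^1 ≡ 9 × 4 × 2 (mod 19): 9 × 4 = 36 ≡ 17; 17 × 2 = 34 ≡ 15. So 2^11 ≡ 15 (mod 19).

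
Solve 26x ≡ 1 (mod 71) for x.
41

Using Extended Euclidean Algorithm:
gcd(26, 71) = 1
Bezout coefficients: 26 × -30 + 71 × 11 = 1
So 26 × -30 ≡ 1 (mod 71)
The inverse is -30 mod 71 = 41
Verification: 26 × 41 = 1066 = 15 × 71 + 1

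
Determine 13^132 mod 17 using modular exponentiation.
Using Fermat: 13^{16} ≡ 1 (mod 17). 132 ≡ 4 (mod 16). So 13^{132} ≡ 13^{4} ≡ 1 (mod 17)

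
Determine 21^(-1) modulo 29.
21^(-1) ≡ 18 (mod 29). Verification: 21 × 18 = 378 ≡ 1 (mod 29)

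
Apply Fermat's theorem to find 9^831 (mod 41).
By Fermat: 9^{40} ≡ 1 (mod 41). 831 ≡ 31 (mod 40). So 9^{831} ≡ 9^{31} ≡ 32 (mod 41)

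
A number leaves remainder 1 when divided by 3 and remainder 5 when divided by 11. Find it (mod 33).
M = 3 × 11 = 33. M₁ = 11, y₁ ≡ 2 (mod 3). M₂ = 3, y₂ ≡ 4 (mod 11). y = 1×11×2 + 5×3×4 ≡ 16 (mod 33)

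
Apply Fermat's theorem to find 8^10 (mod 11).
By Fermat's Little Theorem, 8^{10} ≡ 1 (mod 11) since 11 is prime and gcd(8, 11) = 1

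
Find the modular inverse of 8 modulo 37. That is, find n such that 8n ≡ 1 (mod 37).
14

Using Extended Euclidean Algorithm:
gcd(8, 37) = 1
Bezout coefficients: 8 × 14 + 37 × -3 = 1
So 8 × 14 ≡ 1 (mod 37)
The inverse is 14 mod 37 = 14
Verification: 8 × 14 = 112 = 3 × 37 + 1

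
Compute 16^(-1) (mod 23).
16^(-1) ≡ 13 (mod 23). Verification: 16 × 13 = 208 ≡ 1 (mod 23)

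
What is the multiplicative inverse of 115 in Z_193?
115^(-1) ≡ 47 (mod 193). Verification: 115 × 47 = 5405 ≡ 1 (mod 193)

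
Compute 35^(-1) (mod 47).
43

Using Extended Euclidean Algorithm:
gcd(35, 47) = 1
Bezout coefficients: 35 × -4 + 47 × 3 = 1
So 35 × -4 ≡ 1 (mod 47)
The inverse is -4 mod 47 = 43
Verification: 35 × 43 = 1505 = 32 × 47 + 1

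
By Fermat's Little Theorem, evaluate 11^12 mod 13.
By Fermat's Little Theorem, 11^{12} ≡ 1 (mod 13) since 13 is prime and gcd(11, 13) = 1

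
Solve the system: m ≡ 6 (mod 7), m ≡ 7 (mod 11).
M = 7 × 11 = 77. M₁ = 11, y₁ ≡ 2 (mod 7). M₂ = 7, y₂ ≡ 8 (mod 11). m = 6×11×2 + 7×7×8 ≡ 62 (mod 77)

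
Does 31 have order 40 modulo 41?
p - 1 = 40 has prime divisors 2, 5. Check 31^(40/q) mod 41 for each: 31^(40/2) = 31^20 ≡ 1, 31^(40/5) = 31^8 ≡ 16 (mod 41). Since 31^20 ≡ 1 (mod 41), the order of 31 divides 20 (in fact the order is 10) ≠ 40, so it is not a primitive root.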